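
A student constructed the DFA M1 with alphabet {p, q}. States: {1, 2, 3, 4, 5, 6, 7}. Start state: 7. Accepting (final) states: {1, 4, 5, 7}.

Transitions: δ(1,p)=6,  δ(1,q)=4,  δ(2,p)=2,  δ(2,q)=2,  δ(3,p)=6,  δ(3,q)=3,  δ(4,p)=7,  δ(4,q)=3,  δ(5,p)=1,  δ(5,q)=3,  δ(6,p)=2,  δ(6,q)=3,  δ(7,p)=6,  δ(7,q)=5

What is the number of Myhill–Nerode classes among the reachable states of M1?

All states are reachable from the start state.
P0 = {1,4,5,7} | {2,3,6}.
On input p, block {1,4,5,7} splits into {1,7} and {4,5}.
No further refinement is possible. Final partition (3 blocks): {1,7} | {2,3,6} | {4,5}.

3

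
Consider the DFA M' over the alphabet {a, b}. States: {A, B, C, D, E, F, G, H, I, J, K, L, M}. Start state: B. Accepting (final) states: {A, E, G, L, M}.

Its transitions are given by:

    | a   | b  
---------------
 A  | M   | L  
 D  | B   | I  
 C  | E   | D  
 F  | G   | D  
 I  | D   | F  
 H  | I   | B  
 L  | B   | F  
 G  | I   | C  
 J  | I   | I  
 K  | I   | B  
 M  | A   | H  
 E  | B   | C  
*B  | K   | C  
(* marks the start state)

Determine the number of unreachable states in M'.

5

BFS from B reaches {B, C, D, E, F, G, I, K}; the 5 state(s) A, H, J, L, M are never visited.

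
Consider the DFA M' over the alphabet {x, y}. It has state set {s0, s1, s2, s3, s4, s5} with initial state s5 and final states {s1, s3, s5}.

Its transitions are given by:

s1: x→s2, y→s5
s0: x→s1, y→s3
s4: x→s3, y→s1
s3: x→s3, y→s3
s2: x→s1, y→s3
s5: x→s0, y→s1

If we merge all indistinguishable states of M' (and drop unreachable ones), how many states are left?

3

First remove the unreachable states {s4}; 5 states remain.
Initial partition by acceptance: {s1,s3,s5} | {s0,s2}.
Split {s1,s3,s5} by δ(·,x) → {s1,s5} and {s3}.
The partition is now stable with 3 blocks: {s1,s5} | {s0,s2} | {s3}.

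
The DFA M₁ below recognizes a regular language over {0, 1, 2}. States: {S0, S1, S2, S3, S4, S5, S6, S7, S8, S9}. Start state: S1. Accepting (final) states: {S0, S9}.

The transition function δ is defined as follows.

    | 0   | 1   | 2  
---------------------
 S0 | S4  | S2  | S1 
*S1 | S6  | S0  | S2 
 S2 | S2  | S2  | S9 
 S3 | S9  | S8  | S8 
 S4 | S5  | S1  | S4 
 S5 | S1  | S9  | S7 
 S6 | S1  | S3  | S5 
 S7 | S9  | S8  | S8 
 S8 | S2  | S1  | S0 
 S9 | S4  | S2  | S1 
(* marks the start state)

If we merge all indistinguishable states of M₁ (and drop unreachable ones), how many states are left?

8

Every state is reachable, so we keep all 10.
Initial partition by acceptance: {S0,S9} | {S1,S2,S3,S4,S5,S6,S7,S8}.
On input 0, block {S1,S2,S3,S4,S5,S6,S7,S8} splits into {S1,S2,S4,S5,S6,S8} and {S3,S7}.
On input 1, block {S1,S2,S4,S5,S6,S8} splits into {S2,S4,S8} and {S1,S5} and {S6}.
Split {S2,S4,S8} by δ(·,0) → {S2,S8} and {S4}.
Split {S2,S8} by δ(·,1) → {S2} and {S8}.
Refine {S1,S5} on symbol 0: members go to different blocks, giving {S1} and {S5}.
The partition is now stable with 8 blocks: {S0,S9} | {S2} | {S3,S7} | {S1} | {S6} | {S4} | {S8} | {S5}.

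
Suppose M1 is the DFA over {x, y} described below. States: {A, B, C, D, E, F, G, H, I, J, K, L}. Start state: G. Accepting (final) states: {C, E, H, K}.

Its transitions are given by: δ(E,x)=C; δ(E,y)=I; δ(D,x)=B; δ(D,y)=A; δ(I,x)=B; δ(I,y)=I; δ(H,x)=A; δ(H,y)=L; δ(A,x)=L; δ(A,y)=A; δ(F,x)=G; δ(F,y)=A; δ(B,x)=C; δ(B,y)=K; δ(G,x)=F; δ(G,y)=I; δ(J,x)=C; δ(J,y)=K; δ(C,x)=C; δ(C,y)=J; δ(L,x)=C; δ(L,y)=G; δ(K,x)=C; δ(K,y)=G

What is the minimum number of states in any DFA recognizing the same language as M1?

First remove the unreachable states {D,E,H}; 9 states remain.
Start with accepting vs non-accepting: {C,K} | {A,B,F,G,I,J,L}.
On input x, block {A,B,F,G,I,J,L} splits into {A,F,G,I} and {B,J,L}.
Split {C,K} by δ(·,y) → {C} and {K}.
Refine {A,F,G,I} on symbol x: members go to different blocks, giving {A,I} and {F,G}.
Split {B,J,L} by δ(·,y) → {B,J} and {L}.
Split {A,I} by δ(·,x) → {A} and {I}.
Refine {F,G} on symbol y: members go to different blocks, giving {F} and {G}.
The partition is now stable with 8 blocks: {C} | {A} | {B,J} | {K} | {F} | {L} | {I} | {G}.

8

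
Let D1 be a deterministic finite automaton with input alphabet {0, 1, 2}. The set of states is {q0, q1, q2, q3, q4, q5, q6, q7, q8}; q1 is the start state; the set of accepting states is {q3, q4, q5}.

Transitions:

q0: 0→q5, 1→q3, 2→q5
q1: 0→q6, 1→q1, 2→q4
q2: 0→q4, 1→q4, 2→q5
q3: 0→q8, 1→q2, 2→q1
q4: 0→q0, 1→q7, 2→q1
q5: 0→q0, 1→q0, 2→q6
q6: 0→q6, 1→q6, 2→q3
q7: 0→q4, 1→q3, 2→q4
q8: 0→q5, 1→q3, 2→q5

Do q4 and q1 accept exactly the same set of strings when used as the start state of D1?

Initial partition by acceptance: {q3,q4,q5} | {q0,q1,q2,q6,q7,q8}.
Refine {q0,q1,q2,q6,q7,q8} on symbol 0: members go to different blocks, giving {q0,q2,q7,q8} and {q1,q6}.
The partition is now stable with 3 blocks: {q3,q4,q5} | {q0,q2,q7,q8} | {q1,q6}.
q4 and q1 end up in different blocks, so they are distinguishable. For instance, the string 'ε' is accepted from only q4.

No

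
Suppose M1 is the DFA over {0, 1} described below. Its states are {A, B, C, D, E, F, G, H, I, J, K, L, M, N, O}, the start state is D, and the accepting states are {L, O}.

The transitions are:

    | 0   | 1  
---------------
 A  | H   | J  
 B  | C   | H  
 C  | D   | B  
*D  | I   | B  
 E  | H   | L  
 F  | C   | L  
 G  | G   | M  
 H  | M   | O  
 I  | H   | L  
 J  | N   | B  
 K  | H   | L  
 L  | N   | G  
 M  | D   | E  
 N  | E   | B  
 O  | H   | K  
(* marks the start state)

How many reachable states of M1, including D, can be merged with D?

States {A,F,J} cannot be reached from the start state, so discard them.
Initial partition by acceptance: {L,O} | {B,C,D,E,G,H,I,K,M,N}.
Refine {B,C,D,E,G,H,I,K,M,N} on symbol 1: members go to different blocks, giving {B,C,D,G,M,N} and {E,H,I,K}.
Split {L,O} by δ(·,0) → {L} and {O}.
Refine {B,C,D,G,M,N} on symbol 0: members go to different blocks, giving {B,C,G,M} and {D,N}.
On input 0, block {B,C,G,M} splits into {B,G} and {C,M}.
Refine {B,G} on symbol 0: members go to different blocks, giving {B} and {G}.
Split {E,H,I,K} by δ(·,0) → {E,I,K} and {H}.
Split {C,M} by δ(·,1) → {C} and {M}.
Stable partition: {L} | {B} | {E,I,K} | {O} | {D,N} | {C} | {G} | {H} | {M} — 9 equivalence classes.
The equivalence class containing D is {D,N}, of size 2.

2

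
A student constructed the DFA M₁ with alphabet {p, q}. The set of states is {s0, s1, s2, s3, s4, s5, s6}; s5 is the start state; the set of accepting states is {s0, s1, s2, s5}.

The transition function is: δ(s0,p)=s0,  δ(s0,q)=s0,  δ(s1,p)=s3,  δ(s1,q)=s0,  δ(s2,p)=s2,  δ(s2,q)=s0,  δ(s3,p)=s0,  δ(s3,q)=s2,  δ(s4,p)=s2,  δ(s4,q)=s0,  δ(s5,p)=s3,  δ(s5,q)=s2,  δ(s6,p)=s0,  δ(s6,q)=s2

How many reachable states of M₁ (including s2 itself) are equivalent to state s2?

First remove the unreachable states {s1,s4,s6}; 4 states remain.
Start with accepting vs non-accepting: {s0,s2,s5} | {s3}.
Refine {s0,s2,s5} on symbol p: members go to different blocks, giving {s0,s2} and {s5}.
The partition is now stable with 3 blocks: {s0,s2} | {s3} | {s5}.
State s2 belongs to the block {s0,s2}, which has 2 states.

2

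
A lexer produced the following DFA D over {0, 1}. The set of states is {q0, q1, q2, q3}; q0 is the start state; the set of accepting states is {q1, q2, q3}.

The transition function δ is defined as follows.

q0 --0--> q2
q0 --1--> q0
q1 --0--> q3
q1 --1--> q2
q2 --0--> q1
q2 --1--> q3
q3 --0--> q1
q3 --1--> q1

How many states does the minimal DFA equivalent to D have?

P0 = {q1,q2,q3} | {q0}.
The partition is now stable with 2 blocks: {q1,q2,q3} | {q0}.

2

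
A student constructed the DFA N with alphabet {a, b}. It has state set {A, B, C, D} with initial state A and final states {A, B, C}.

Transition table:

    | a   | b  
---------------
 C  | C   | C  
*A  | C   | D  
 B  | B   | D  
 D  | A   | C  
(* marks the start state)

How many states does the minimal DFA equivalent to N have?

3

First remove the unreachable states {B}; 3 states remain.
Start with accepting vs non-accepting: {A,C} | {D}.
Refine {A,C} on symbol b: members go to different blocks, giving {A} and {C}.
No further refinement is possible. Final partition (3 blocks): {A} | {D} | {C}.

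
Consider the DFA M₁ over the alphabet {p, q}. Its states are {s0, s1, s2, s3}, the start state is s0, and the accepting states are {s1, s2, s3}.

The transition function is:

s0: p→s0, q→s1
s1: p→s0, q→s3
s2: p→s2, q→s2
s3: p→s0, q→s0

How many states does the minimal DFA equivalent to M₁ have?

3

Reachable states from the start: {s0,s1,s3}. Unreachable: {s2} — drop them.
Start with accepting vs non-accepting: {s1,s3} | {s0}.
Split {s1,s3} by δ(·,q) → {s1} and {s3}.
No further refinement is possible. Final partition (3 blocks): {s1} | {s0} | {s3}.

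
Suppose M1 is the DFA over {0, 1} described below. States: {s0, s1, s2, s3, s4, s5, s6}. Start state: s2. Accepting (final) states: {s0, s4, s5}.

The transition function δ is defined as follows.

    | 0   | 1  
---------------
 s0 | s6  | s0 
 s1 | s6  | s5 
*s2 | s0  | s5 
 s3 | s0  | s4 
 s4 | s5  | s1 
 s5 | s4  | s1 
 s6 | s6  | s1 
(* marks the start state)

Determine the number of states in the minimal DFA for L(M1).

5

First remove the unreachable states {s3}; 6 states remain.
P0 = {s0,s4,s5} | {s1,s2,s6}.
Refine {s0,s4,s5} on symbol 0: members go to different blocks, giving {s4,s5} and {s0}.
Split {s1,s2,s6} by δ(·,0) → {s1,s6} and {s2}.
On input 1, block {s1,s6} splits into {s1} and {s6}.
No further refinement is possible. Final partition (5 blocks): {s4,s5} | {s1} | {s0} | {s2} | {s6}.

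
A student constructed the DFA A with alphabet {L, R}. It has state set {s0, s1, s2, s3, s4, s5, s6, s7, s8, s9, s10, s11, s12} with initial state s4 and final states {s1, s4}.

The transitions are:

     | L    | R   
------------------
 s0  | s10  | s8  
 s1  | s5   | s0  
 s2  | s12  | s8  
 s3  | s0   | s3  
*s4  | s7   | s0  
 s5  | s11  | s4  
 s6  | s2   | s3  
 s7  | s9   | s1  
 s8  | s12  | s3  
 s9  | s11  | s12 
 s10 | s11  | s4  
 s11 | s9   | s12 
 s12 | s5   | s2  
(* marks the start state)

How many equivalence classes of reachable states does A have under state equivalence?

States {s6} cannot be reached from the start state, so discard them.
Start with accepting vs non-accepting: {s1,s4} | {s0,s2,s3,s5,s7,s8,s9,s10,s11,s12}.
On input R, block {s0,s2,s3,s5,s7,s8,s9,s10,s11,s12} splits into {s0,s2,s3,s8,s9,s11,s12} and {s5,s7,s10}.
Refine {s0,s2,s3,s8,s9,s11,s12} on symbol L: members go to different blocks, giving {s2,s3,s8,s9,s11} and {s0,s12}.
On input L, block {s2,s3,s8,s9,s11} splits into {s2,s3,s8} and {s9,s11}.
Stable partition: {s1,s4} | {s2,s3,s8} | {s5,s7,s10} | {s0,s12} | {s9,s11} — 5 equivalence classes.

5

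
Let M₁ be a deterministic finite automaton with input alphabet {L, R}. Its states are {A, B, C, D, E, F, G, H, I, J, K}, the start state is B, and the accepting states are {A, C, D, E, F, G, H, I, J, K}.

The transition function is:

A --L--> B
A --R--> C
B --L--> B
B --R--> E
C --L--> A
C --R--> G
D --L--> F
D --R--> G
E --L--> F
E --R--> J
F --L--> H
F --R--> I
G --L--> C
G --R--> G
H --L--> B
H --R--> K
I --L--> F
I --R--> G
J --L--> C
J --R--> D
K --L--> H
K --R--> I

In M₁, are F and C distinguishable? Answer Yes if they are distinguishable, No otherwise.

No

All states are reachable from the start state.
P0 = {A,C,D,E,F,G,H,I,J,K} | {B}.
Split {A,C,D,E,F,G,H,I,J,K} by δ(·,L) → {C,D,E,F,G,I,J,K} and {A,H}.
Split {C,D,E,F,G,I,J,K} by δ(·,L) → {D,E,G,I,J} and {C,F,K}.
Stable partition: {D,E,G,I,J} | {B} | {A,H} | {C,F,K} — 4 equivalence classes.
F and C lie in the same block of the stable partition, so they are equivalent — no string distinguishes them.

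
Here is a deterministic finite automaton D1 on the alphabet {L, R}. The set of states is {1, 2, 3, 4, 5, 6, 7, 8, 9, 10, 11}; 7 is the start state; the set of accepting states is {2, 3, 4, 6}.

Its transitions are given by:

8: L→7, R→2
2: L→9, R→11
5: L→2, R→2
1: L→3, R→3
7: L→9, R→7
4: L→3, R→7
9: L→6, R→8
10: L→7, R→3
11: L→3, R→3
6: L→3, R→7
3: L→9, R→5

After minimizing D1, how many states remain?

6

Reachable states from the start: {2,3,5,6,7,8,9,11}. Unreachable: {1,4,10} — drop them.
P0 = {2,3,6} | {5,7,8,9,11}.
On input L, block {2,3,6} splits into {2,3} and {6}.
Refine {5,7,8,9,11} on symbol L: members go to different blocks, giving {5,11} and {7,8} and {9}.
Split {7,8} by δ(·,L) → {7} and {8}.
Stable partition: {2,3} | {5,11} | {6} | {7} | {9} | {8} — 6 equivalence classes.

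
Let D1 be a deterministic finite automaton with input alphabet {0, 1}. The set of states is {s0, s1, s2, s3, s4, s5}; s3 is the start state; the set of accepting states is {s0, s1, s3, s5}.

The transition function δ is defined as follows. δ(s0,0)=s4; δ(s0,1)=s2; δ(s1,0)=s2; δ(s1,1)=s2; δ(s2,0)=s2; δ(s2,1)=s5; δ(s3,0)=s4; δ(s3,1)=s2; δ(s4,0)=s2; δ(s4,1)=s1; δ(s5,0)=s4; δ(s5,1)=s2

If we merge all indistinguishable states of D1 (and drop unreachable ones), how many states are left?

Reachable states from the start: {s1,s2,s3,s4,s5}. Unreachable: {s0} — drop them.
Start with accepting vs non-accepting: {s1,s3,s5} | {s2,s4}.
Stable partition: {s1,s3,s5} | {s2,s4} — 2 equivalence classes.

2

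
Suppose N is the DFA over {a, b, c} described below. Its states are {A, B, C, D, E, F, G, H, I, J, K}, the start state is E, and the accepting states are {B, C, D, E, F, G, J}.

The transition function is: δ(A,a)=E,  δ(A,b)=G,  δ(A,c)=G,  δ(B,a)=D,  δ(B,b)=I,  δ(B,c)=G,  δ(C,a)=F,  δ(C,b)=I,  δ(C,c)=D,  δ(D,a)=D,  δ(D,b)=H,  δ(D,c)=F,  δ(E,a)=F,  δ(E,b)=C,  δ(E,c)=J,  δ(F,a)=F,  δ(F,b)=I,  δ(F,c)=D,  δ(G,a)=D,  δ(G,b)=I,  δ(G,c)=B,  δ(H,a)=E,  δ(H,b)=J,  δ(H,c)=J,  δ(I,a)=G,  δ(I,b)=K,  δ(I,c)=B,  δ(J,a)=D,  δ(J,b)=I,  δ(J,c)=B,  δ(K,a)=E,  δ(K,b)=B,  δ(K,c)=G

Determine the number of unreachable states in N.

1

Starting at E and following transitions, the reachable set is {B, C, D, E, F, G, H, I, J, K}. That leaves A unreachable — 1 in total.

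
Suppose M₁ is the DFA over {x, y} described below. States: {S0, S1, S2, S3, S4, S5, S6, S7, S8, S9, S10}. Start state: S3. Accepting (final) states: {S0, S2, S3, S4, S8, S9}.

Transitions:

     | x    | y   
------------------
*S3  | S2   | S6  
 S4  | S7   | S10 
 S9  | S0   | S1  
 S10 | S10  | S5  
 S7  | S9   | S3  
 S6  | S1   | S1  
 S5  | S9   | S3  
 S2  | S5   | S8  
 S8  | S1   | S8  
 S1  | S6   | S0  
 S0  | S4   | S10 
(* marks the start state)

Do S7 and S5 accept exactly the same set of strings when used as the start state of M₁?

Yes

All states are reachable from the start state.
P0 = {S0,S2,S3,S4,S8,S9} | {S1,S5,S6,S7,S10}.
Split {S0,S2,S3,S4,S8,S9} by δ(·,x) → {S0,S3,S9} and {S2,S4,S8}.
Refine {S0,S3,S9} on symbol x: members go to different blocks, giving {S0,S3} and {S9}.
On input x, block {S1,S5,S6,S7,S10} splits into {S1,S6,S10} and {S5,S7}.
On input y, block {S1,S6,S10} splits into {S1} and {S6} and {S10}.
Split {S0,S3} by δ(·,y) → {S0} and {S3}.
Split {S2,S4,S8} by δ(·,x) → {S2,S4} and {S8}.
Split {S2,S4} by δ(·,y) → {S2} and {S4}.
The partition is now stable with 10 blocks: {S0} | {S1} | {S2} | {S9} | {S5,S7} | {S6} | {S10} | {S3} | {S8} | {S4}.
S7 and S5 lie in the same block of the stable partition, so they are equivalent — no string distinguishes them.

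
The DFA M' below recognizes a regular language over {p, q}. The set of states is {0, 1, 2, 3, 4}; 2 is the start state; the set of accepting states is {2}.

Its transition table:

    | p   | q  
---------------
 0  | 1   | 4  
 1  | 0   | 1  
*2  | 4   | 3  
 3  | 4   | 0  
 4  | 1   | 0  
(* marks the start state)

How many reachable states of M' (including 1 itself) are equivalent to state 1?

4

Every state is reachable, so we keep all 5.
P0 = {2} | {0,1,3,4}.
The partition is now stable with 2 blocks: {2} | {0,1,3,4}.
State 1 belongs to the block {0,1,3,4}, which has 4 states.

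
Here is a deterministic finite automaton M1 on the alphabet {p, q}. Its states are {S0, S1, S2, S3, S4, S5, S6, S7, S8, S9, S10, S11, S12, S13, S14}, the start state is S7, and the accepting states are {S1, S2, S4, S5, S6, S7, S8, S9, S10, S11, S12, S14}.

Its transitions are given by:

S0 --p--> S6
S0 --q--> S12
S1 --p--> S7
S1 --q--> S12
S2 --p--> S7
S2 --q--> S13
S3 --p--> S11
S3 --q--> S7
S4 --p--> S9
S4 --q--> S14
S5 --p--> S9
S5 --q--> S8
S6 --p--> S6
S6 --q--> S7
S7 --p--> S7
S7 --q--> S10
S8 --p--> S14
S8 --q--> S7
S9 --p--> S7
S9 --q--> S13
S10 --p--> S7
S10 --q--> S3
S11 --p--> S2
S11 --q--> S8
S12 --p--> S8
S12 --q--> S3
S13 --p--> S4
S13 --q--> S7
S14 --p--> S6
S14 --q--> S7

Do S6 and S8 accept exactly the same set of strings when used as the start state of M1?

Yes

Reachable states from the start: {S2,S3,S4,S6,S7,S8,S9,S10,S11,S13,S14}. Unreachable: {S0,S1,S5,S12} — drop them.
Initial partition by acceptance: {S2,S4,S6,S7,S8,S9,S10,S11,S14} | {S3,S13}.
Split {S2,S4,S6,S7,S8,S9,S10,S11,S14} by δ(·,q) → {S4,S6,S7,S8,S11,S14} and {S2,S9,S10}.
On input p, block {S4,S6,S7,S8,S11,S14} splits into {S6,S7,S8,S14} and {S4,S11}.
On input q, block {S6,S7,S8,S14} splits into {S6,S8,S14} and {S7}.
The partition is now stable with 5 blocks: {S6,S8,S14} | {S3,S13} | {S2,S9,S10} | {S4,S11} | {S7}.
S6 and S8 lie in the same block of the stable partition, so they are equivalent — no string distinguishes them.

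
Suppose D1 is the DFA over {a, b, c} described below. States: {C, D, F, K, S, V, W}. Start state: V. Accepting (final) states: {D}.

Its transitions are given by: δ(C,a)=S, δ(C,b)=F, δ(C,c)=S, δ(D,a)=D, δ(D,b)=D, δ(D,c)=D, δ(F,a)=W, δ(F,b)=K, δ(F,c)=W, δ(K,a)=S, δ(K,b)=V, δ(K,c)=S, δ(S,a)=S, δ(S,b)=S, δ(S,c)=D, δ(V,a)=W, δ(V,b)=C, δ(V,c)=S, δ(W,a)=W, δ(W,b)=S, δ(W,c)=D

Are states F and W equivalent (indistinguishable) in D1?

No

Every state is reachable, so we keep all 7.
Start with accepting vs non-accepting: {D} | {C,F,K,S,V,W}.
Refine {C,F,K,S,V,W} on symbol c: members go to different blocks, giving {C,F,K,V} and {S,W}.
The partition is now stable with 3 blocks: {D} | {C,F,K,V} | {S,W}.
F and W end up in different blocks, so they are distinguishable. For instance, the string 'c' is accepted from only W.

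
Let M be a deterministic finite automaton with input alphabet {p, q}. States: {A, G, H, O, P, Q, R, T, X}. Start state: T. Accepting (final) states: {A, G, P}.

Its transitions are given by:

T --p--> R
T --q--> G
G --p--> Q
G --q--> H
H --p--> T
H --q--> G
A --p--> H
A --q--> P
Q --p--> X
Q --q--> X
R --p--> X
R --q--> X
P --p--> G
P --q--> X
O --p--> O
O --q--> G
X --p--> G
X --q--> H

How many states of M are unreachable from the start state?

No path from T leads to A, O, P; the other 6 states are all reachable.

3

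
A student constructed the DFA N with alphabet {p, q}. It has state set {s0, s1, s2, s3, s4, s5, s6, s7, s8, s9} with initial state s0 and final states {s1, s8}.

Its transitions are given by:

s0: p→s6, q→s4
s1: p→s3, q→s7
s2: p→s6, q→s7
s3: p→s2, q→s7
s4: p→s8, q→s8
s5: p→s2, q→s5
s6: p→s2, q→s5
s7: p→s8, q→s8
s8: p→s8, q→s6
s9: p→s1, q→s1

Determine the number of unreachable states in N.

BFS from s0 reaches {s0, s2, s4, s5, s6, s7, s8}; the 3 state(s) s1, s3, s9 are never visited.

3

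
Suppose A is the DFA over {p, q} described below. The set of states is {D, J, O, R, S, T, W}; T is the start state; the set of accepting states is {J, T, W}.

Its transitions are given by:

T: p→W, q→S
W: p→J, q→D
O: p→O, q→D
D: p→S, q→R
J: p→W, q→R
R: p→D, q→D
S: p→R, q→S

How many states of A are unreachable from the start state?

Starting at T and following transitions, the reachable set is {D, J, R, S, T, W}. That leaves O unreachable — 1 in total.

1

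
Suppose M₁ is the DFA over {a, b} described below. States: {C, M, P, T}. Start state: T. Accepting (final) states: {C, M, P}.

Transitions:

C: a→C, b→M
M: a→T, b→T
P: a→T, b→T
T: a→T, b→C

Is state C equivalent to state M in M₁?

No

First remove the unreachable states {P}; 3 states remain.
Initial partition by acceptance: {C,M} | {T}.
On input a, block {C,M} splits into {C} and {M}.
No further refinement is possible. Final partition (3 blocks): {C} | {T} | {M}.
C and M end up in different blocks, so they are distinguishable. For instance, the string 'a' is accepted from only C.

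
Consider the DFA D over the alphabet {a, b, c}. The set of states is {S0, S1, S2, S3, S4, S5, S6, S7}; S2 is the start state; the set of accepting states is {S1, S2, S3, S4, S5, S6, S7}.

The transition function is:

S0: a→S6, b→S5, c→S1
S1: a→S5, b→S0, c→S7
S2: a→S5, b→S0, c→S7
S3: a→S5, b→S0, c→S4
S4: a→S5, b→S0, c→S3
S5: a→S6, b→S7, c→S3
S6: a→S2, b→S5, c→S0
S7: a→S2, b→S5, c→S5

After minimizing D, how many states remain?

All states are reachable from the start state.
Start with accepting vs non-accepting: {S1,S2,S3,S4,S5,S6,S7} | {S0}.
Refine {S1,S2,S3,S4,S5,S6,S7} on symbol b: members go to different blocks, giving {S1,S2,S3,S4} and {S5,S6,S7}.
On input c, block {S1,S2,S3,S4} splits into {S1,S2} and {S3,S4}.
Refine {S5,S6,S7} on symbol a: members go to different blocks, giving {S6,S7} and {S5}.
Refine {S6,S7} on symbol c: members go to different blocks, giving {S6} and {S7}.
The partition is now stable with 6 blocks: {S1,S2} | {S0} | {S6} | {S3,S4} | {S5} | {S7}.

6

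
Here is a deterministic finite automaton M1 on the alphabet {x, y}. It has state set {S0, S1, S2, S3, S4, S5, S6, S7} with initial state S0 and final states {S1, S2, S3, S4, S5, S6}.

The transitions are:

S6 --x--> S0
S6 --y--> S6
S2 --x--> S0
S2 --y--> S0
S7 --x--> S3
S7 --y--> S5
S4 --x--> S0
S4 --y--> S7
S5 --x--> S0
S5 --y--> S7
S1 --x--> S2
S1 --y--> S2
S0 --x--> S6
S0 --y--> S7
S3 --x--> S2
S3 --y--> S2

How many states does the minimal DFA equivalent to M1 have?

States {S1,S4} cannot be reached from the start state, so discard them.
P0 = {S2,S3,S5,S6} | {S0,S7}.
Split {S2,S3,S5,S6} by δ(·,x) → {S2,S5,S6} and {S3}.
Refine {S2,S5,S6} on symbol y: members go to different blocks, giving {S2,S5} and {S6}.
Split {S0,S7} by δ(·,x) → {S0} and {S7}.
On input y, block {S2,S5} splits into {S2} and {S5}.
No further refinement is possible. Final partition (6 blocks): {S2} | {S0} | {S3} | {S6} | {S7} | {S5}.

6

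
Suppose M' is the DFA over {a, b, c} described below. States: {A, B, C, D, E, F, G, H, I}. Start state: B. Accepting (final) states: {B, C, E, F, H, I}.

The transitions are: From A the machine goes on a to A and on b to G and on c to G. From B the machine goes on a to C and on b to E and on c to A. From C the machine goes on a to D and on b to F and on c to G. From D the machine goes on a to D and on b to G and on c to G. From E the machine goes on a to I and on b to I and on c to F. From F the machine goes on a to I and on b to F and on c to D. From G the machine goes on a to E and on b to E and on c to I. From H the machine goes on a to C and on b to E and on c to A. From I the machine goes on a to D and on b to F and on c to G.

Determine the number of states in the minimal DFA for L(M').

States {H} cannot be reached from the start state, so discard them.
P0 = {B,C,E,F,I} | {A,D,G}.
Refine {B,C,E,F,I} on symbol a: members go to different blocks, giving {B,E,F} and {C,I}.
On input b, block {B,E,F} splits into {B,F} and {E}.
Split {B,F} by δ(·,b) → {B} and {F}.
Split {A,D,G} by δ(·,a) → {A,D} and {G}.
No further refinement is possible. Final partition (6 blocks): {B} | {A,D} | {C,I} | {E} | {F} | {G}.

6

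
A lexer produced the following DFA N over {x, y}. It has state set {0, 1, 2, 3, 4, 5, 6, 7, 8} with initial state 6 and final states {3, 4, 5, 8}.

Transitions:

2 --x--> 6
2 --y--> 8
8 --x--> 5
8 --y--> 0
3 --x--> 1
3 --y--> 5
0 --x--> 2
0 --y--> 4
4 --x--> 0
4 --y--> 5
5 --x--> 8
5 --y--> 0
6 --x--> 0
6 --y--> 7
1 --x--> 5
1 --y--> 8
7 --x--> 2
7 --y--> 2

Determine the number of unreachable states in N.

No path from 6 leads to 1, 3; the other 7 states are all reachable.

2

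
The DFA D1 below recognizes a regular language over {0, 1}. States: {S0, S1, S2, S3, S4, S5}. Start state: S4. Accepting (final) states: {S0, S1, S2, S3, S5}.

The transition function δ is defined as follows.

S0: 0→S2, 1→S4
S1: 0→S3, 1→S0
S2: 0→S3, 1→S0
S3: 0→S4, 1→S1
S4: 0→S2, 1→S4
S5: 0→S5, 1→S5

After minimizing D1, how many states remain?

First remove the unreachable states {S5}; 5 states remain.
Start with accepting vs non-accepting: {S0,S1,S2,S3} | {S4}.
Refine {S0,S1,S2,S3} on symbol 0: members go to different blocks, giving {S0,S1,S2} and {S3}.
On input 0, block {S0,S1,S2} splits into {S1,S2} and {S0}.
Stable partition: {S1,S2} | {S4} | {S3} | {S0} — 4 equivalence classes.

4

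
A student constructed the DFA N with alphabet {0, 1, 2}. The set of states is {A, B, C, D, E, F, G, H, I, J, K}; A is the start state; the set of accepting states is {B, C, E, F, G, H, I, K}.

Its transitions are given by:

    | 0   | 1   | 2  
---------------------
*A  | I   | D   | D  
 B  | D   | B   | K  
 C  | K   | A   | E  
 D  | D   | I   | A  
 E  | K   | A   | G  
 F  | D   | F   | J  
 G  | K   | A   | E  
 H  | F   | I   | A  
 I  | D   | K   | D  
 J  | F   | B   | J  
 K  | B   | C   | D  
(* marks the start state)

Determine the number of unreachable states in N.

3

Starting at A and following transitions, the reachable set is {A, B, C, D, E, G, I, K}. That leaves F, H, J unreachable — 3 in total.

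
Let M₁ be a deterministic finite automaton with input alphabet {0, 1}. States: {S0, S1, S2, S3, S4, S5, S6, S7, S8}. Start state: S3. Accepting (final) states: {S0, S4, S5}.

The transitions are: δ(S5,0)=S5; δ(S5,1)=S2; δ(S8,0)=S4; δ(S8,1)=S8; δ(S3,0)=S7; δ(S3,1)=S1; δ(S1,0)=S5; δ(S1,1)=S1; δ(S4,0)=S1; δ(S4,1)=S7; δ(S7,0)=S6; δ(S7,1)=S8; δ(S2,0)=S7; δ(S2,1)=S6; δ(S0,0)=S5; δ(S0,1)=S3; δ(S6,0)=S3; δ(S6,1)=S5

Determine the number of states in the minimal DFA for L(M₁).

States {S0} cannot be reached from the start state, so discard them.
Initial partition by acceptance: {S4,S5} | {S1,S2,S3,S6,S7,S8}.
Split {S4,S5} by δ(·,0) → {S4} and {S5}.
On input 0, block {S1,S2,S3,S6,S7,S8} splits into {S2,S3,S6,S7} and {S1} and {S8}.
Refine {S2,S3,S6,S7} on symbol 1: members go to different blocks, giving {S2} and {S3} and {S6} and {S7}.
The partition is now stable with 8 blocks: {S4} | {S2} | {S5} | {S1} | {S8} | {S3} | {S6} | {S7}.

8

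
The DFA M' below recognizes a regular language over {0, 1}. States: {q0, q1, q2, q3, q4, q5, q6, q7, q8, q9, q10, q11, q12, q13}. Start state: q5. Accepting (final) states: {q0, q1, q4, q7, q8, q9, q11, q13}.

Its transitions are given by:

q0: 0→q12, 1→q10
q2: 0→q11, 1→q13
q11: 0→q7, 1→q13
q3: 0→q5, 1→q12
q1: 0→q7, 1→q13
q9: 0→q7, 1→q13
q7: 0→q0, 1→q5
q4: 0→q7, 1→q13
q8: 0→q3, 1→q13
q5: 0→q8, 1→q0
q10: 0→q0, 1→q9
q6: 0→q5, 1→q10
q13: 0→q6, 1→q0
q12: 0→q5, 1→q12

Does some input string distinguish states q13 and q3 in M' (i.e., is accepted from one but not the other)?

Yes

States {q1,q2,q4,q11} cannot be reached from the start state, so discard them.
Initial partition by acceptance: {q0,q7,q8,q9,q13} | {q3,q5,q6,q10,q12}.
On input 0, block {q0,q7,q8,q9,q13} splits into {q0,q8,q13} and {q7,q9}.
On input 1, block {q0,q8,q13} splits into {q8,q13} and {q0}.
Split {q8,q13} by δ(·,1) → {q8} and {q13}.
Split {q3,q5,q6,q10,q12} by δ(·,0) → {q3,q6,q12} and {q5} and {q10}.
On input 1, block {q3,q6,q12} splits into {q3,q12} and {q6}.
Refine {q7,q9} on symbol 0: members go to different blocks, giving {q7} and {q9}.
Stable partition: {q8} | {q3,q12} | {q7} | {q0} | {q13} | {q5} | {q10} | {q6} | {q9} — 9 equivalence classes.
q13 and q3 end up in different blocks, so they are distinguishable. For instance, the string 'ε' is accepted from only q13.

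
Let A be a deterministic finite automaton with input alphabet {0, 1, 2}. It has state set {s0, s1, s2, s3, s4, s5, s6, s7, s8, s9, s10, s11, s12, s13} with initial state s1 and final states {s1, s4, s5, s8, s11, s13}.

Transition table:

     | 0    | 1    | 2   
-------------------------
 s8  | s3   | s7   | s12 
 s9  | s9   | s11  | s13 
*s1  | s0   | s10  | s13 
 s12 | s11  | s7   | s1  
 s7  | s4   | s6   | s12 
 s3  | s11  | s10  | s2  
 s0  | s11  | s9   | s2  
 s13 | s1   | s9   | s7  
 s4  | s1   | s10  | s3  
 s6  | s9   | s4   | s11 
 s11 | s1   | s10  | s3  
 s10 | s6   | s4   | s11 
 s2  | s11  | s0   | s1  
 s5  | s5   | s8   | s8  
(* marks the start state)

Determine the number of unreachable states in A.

2

Starting at s1 and following transitions, the reachable set is {s0, s1, s2, s3, s4, s6, s7, s9, s10, s11, s12, s13}. That leaves s5, s8 unreachable — 2 in total.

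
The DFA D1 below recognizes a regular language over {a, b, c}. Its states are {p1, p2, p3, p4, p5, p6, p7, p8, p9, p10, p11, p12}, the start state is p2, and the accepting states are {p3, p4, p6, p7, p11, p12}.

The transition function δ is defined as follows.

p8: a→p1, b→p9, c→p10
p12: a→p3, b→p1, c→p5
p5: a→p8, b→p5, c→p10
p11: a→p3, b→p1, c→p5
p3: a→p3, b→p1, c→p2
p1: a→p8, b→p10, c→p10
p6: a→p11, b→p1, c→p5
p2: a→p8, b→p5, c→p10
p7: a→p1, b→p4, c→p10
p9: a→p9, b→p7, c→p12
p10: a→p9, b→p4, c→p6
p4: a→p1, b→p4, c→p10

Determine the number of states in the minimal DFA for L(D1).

5

All states are reachable from the start state.
P0 = {p3,p4,p6,p7,p11,p12} | {p1,p2,p5,p8,p9,p10}.
Split {p3,p4,p6,p7,p11,p12} by δ(·,a) → {p3,p6,p11,p12} and {p4,p7}.
Split {p1,p2,p5,p8,p9,p10} by δ(·,b) → {p1,p2,p5,p8} and {p9,p10}.
Refine {p1,p2,p5,p8} on symbol b: members go to different blocks, giving {p1,p8} and {p2,p5}.
No further refinement is possible. Final partition (5 blocks): {p3,p6,p11,p12} | {p1,p8} | {p4,p7} | {p9,p10} | {p2,p5}.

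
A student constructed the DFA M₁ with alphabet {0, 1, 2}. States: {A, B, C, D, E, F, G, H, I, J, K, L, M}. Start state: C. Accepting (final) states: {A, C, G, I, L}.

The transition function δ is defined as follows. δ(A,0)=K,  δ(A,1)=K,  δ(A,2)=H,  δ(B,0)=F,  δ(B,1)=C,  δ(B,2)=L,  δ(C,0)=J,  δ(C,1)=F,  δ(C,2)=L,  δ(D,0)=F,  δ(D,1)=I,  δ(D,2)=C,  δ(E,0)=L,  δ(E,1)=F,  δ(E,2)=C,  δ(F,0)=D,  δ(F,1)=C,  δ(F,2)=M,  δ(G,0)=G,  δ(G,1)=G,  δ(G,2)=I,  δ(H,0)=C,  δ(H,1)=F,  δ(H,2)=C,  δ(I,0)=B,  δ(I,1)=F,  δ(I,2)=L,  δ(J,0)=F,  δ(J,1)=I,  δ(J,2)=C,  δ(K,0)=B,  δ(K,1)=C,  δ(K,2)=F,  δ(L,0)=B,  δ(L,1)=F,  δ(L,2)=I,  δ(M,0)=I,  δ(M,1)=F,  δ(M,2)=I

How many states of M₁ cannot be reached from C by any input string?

5

Starting at C and following transitions, the reachable set is {B, C, D, F, I, J, L, M}. That leaves A, E, G, H, K unreachable — 5 in total.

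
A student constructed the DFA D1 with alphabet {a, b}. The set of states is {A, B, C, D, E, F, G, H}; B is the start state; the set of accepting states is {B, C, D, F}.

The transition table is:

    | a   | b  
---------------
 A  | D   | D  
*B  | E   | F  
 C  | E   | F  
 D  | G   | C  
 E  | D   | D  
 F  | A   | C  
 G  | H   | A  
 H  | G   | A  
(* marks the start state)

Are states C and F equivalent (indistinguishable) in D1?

Yes

All states are reachable from the start state.
P0 = {B,C,D,F} | {A,E,G,H}.
Split {A,E,G,H} by δ(·,a) → {A,E} and {G,H}.
On input a, block {B,C,D,F} splits into {B,C,F} and {D}.
The partition is now stable with 4 blocks: {B,C,F} | {A,E} | {G,H} | {D}.
C and F lie in the same block of the stable partition, so they are equivalent — no string distinguishes them.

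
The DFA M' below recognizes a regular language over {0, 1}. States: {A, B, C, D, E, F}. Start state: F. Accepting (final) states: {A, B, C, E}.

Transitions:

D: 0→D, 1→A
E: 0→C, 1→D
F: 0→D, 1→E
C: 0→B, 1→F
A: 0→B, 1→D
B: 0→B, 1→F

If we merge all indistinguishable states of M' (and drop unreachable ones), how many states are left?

2

Start with accepting vs non-accepting: {A,B,C,E} | {D,F}.
The partition is now stable with 2 blocks: {A,B,C,E} | {D,F}.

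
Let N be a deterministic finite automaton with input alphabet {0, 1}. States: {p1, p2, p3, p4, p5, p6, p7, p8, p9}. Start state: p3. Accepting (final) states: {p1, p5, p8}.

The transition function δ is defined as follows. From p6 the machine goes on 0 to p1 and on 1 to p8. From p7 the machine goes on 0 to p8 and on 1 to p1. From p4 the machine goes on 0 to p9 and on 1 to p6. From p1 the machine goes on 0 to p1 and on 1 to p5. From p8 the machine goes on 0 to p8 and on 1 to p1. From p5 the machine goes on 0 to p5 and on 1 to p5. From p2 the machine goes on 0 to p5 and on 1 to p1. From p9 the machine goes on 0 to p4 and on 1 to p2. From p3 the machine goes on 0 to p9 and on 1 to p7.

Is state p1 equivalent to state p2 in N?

No

Initial partition by acceptance: {p1,p5,p8} | {p2,p3,p4,p6,p7,p9}.
Refine {p2,p3,p4,p6,p7,p9} on symbol 0: members go to different blocks, giving {p2,p6,p7} and {p3,p4,p9}.
The partition is now stable with 3 blocks: {p1,p5,p8} | {p2,p6,p7} | {p3,p4,p9}.
p1 and p2 end up in different blocks, so they are distinguishable. For instance, the string 'ε' is accepted from only p1.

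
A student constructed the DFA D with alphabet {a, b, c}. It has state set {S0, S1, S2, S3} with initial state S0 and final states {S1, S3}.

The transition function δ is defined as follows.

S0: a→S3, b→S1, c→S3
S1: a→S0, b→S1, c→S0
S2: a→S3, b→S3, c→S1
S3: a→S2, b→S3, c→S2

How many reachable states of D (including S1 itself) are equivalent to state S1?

Every state is reachable, so we keep all 4.
Initial partition by acceptance: {S1,S3} | {S0,S2}.
Stable partition: {S1,S3} | {S0,S2} — 2 equivalence classes.
State S1 belongs to the block {S1,S3}, which has 2 states.

2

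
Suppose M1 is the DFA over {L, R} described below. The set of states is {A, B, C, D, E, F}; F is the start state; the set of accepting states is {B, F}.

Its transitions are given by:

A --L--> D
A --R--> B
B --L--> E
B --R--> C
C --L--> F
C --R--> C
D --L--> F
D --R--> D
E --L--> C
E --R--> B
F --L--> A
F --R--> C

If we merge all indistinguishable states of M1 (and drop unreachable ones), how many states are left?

Every state is reachable, so we keep all 6.
P0 = {B,F} | {A,C,D,E}.
On input L, block {A,C,D,E} splits into {A,E} and {C,D}.
Stable partition: {B,F} | {A,E} | {C,D} — 3 equivalence classes.

3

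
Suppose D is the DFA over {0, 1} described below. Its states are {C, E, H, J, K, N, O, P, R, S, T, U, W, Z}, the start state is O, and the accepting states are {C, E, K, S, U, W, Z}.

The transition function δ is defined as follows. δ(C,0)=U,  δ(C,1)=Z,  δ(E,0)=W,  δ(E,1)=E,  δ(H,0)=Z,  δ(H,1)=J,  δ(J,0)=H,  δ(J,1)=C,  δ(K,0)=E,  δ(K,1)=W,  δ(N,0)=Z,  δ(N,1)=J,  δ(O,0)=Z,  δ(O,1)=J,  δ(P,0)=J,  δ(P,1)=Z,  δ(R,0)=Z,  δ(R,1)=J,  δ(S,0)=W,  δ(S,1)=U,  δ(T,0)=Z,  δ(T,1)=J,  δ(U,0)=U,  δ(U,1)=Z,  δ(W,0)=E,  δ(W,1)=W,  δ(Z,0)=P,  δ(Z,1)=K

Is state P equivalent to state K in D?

No

Reachable states from the start: {C,E,H,J,K,O,P,U,W,Z}. Unreachable: {N,R,S,T} — drop them.
Initial partition by acceptance: {C,E,K,U,W,Z} | {H,J,O,P}.
On input 0, block {C,E,K,U,W,Z} splits into {C,E,K,U,W} and {Z}.
Split {C,E,K,U,W} by δ(·,1) → {E,K,W} and {C,U}.
Refine {H,J,O,P} on symbol 0: members go to different blocks, giving {J,P} and {H,O}.
On input 0, block {J,P} splits into {P} and {J}.
Stable partition: {E,K,W} | {P} | {Z} | {C,U} | {H,O} | {J} — 6 equivalence classes.
P and K end up in different blocks, so they are distinguishable. For instance, the string 'ε' is accepted from only K.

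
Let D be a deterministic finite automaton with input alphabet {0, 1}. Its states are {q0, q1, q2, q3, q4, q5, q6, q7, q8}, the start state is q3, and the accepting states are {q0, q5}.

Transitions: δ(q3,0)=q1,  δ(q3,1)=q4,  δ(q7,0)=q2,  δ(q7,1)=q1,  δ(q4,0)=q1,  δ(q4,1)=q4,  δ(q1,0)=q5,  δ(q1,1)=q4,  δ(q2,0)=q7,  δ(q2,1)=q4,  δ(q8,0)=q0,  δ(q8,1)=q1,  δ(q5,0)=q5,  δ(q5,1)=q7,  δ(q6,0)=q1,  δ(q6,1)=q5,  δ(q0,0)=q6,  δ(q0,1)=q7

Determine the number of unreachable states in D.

3

BFS from q3 reaches {q1, q2, q3, q4, q5, q7}; the 3 state(s) q0, q6, q8 are never visited.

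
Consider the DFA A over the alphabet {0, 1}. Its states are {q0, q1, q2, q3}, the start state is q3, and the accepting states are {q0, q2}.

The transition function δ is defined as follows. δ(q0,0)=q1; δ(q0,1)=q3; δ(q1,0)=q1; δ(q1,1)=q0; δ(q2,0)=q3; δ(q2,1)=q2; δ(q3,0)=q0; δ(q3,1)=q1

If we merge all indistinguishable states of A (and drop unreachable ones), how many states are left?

3

Reachable states from the start: {q0,q1,q3}. Unreachable: {q2} — drop them.
Initial partition by acceptance: {q0} | {q1,q3}.
Refine {q1,q3} on symbol 0: members go to different blocks, giving {q1} and {q3}.
The partition is now stable with 3 blocks: {q0} | {q1} | {q3}.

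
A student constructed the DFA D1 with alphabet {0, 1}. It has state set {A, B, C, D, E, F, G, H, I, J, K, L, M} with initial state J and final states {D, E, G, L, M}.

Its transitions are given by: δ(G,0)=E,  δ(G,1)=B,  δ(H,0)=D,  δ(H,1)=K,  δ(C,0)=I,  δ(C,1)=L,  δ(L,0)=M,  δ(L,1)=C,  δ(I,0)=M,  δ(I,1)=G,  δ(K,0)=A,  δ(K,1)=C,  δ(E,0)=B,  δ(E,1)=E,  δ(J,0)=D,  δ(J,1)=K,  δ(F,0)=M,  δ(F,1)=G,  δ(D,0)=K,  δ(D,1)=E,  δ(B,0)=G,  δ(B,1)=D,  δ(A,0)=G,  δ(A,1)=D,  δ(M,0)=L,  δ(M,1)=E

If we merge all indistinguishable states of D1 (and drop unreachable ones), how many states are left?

States {F,H} cannot be reached from the start state, so discard them.
Initial partition by acceptance: {D,E,G,L,M} | {A,B,C,I,J,K}.
On input 0, block {D,E,G,L,M} splits into {G,L,M} and {D,E}.
Refine {G,L,M} on symbol 0: members go to different blocks, giving {L,M} and {G}.
On input 1, block {L,M} splits into {L} and {M}.
Split {A,B,C,I,J,K} by δ(·,0) → {A,B} and {C,K} and {I} and {J}.
Refine {D,E} on symbol 0: members go to different blocks, giving {D} and {E}.
Refine {C,K} on symbol 0: members go to different blocks, giving {C} and {K}.
No further refinement is possible. Final partition (10 blocks): {L} | {A,B} | {D} | {G} | {M} | {C} | {I} | {J} | {E} | {K}.

10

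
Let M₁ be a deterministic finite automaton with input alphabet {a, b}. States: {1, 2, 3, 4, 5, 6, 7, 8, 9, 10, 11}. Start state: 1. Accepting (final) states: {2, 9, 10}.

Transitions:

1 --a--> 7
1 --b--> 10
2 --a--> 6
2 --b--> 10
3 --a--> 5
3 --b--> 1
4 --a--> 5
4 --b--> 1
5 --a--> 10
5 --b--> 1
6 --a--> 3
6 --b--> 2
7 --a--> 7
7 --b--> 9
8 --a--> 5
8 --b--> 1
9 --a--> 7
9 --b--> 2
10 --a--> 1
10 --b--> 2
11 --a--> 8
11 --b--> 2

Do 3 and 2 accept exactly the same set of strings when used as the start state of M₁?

No

States {4,8,11} cannot be reached from the start state, so discard them.
Start with accepting vs non-accepting: {2,9,10} | {1,3,5,6,7}.
Refine {1,3,5,6,7} on symbol a: members go to different blocks, giving {1,3,6,7} and {5}.
Split {1,3,6,7} by δ(·,a) → {1,6,7} and {3}.
Refine {1,6,7} on symbol a: members go to different blocks, giving {1,7} and {6}.
On input a, block {2,9,10} splits into {9,10} and {2}.
Stable partition: {9,10} | {1,7} | {5} | {3} | {6} | {2} — 6 equivalence classes.
3 and 2 end up in different blocks, so they are distinguishable. For instance, the string 'ε' is accepted from only 2.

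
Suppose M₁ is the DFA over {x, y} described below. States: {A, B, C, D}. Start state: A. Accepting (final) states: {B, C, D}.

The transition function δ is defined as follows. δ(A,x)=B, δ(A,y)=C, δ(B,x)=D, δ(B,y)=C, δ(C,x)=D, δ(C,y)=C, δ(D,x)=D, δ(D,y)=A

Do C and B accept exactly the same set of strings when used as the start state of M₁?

Every state is reachable, so we keep all 4.
P0 = {B,C,D} | {A}.
On input y, block {B,C,D} splits into {B,C} and {D}.
Stable partition: {B,C} | {A} | {D} — 3 equivalence classes.
C and B lie in the same block of the stable partition, so they are equivalent — no string distinguishes them.

Yes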